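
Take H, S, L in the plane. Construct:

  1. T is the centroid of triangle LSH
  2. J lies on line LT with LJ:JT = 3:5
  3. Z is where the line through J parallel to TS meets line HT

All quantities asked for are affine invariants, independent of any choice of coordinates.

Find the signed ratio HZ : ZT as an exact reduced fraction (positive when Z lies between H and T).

HZ:ZT = -13/5

Choose coordinates H = (0, 0), S = (1, 0), L = (0, 1).
1. T is the centroid of triangle LSH ⇒ T = (1/3, 1/3)
2. J lies on line LT with LJ:JT = 3:5 ⇒ J = (1/8, 3/4)
3. Z is where the line through J parallel to TS meets line HT ⇒ Z = (13/24, 13/24)
Z = H + t·(T−H) with t = 13/8, so HZ:ZT = t:(1−t) = 13/8:-5/8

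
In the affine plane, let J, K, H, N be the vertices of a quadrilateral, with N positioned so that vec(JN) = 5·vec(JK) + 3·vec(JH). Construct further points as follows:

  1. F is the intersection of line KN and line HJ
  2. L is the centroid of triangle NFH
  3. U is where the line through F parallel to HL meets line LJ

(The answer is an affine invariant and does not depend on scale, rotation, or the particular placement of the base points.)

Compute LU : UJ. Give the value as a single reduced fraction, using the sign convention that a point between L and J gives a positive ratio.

Assign J = (0, 0), K = (1, 0), H = (0, 1), N = (5, 3) — the answer is frame-independent, so this choice is without loss of generality.
1. F is the intersection of line KN and line HJ ⇒ F = (0, -3/4)
2. L is the centroid of triangle NFH ⇒ L = (5/3, 13/12)
3. U is where the line through F parallel to HL meets line LJ ⇒ U = (-5/4, -13/16)
U = L + t·(J−L) with t = 7/4, so LU:UJ = t:(1−t) = 7/4:-3/4

LU:UJ = -7/3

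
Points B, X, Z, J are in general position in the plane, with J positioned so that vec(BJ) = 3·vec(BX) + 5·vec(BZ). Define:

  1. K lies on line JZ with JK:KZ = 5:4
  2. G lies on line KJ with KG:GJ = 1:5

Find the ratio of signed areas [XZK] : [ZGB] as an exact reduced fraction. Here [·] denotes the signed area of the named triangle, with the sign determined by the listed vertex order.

[XZK]:[ZGB] = 56/29

Assign B = (0, 0), X = (1, 0), Z = (0, 1), J = (3, 5) — the answer is frame-independent, so this choice is without loss of generality.
1. K lies on line JZ with JK:KZ = 5:4 ⇒ K = (4/3, 25/9)
2. G lies on line KJ with KG:GJ = 1:5 ⇒ G = (29/18, 85/27)
2·[XZK] = -28/9, 2·[ZGB] = -29/18
[XZK]:[ZGB] = -28/9:-29/18 = 56/29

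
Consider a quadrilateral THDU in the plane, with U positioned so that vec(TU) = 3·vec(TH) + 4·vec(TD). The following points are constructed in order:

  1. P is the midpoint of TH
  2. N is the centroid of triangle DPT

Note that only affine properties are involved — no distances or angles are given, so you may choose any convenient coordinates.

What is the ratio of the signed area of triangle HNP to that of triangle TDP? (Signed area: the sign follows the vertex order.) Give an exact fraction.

[HNP]:[TDP] = -1/3

Choose coordinates T = (0, 0), H = (1, 0), D = (0, 1), U = (3, 4).
1. P is the midpoint of TH ⇒ P = (1/2, 0)
2. N is the centroid of triangle DPT ⇒ N = (1/6, 1/3)
2·[HNP] = 1/6, 2·[TDP] = -1/2
[HNP]:[TDP] = 1/6:-1/2 = -1/3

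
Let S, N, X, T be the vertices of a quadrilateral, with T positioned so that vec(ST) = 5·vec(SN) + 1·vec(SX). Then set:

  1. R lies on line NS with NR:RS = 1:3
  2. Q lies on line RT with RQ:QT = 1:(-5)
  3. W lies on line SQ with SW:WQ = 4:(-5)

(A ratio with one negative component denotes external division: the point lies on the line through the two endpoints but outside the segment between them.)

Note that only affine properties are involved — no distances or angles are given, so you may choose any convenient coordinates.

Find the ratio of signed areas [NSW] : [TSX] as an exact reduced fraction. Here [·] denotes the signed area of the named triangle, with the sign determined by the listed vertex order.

[NSW]:[TSX] = 1/5

Choose coordinates S = (0, 0), N = (1, 0), X = (0, 1), T = (5, 1).
1. R lies on line NS with NR:RS = 1:3 ⇒ R = (3/4, 0)
2. Q lies on line RT with RQ:QT = 1:(-5) ⇒ Q = (-5/16, -1/4)
3. W lies on line SQ with SW:WQ = 4:(-5) ⇒ W = (5/4, 1)
2·[NSW] = -1, 2·[TSX] = -5
[NSW]:[TSX] = -1:-5 = 1/5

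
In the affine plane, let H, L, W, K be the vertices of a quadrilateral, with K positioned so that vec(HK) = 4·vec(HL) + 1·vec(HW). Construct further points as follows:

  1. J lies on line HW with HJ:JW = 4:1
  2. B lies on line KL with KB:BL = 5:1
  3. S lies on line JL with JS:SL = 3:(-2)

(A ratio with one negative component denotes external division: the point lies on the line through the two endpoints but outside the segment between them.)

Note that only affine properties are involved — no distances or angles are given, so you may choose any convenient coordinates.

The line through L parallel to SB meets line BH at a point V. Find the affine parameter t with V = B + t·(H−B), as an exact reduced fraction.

Choose coordinates H = (0, 0), L = (1, 0), W = (0, 1), K = (4, 1).
1. J lies on line HW with HJ:JW = 4:1 ⇒ J = (0, 4/5)
2. B lies on line KL with KB:BL = 5:1 ⇒ B = (3/2, 1/6)
3. S lies on line JL with JS:SL = 3:(-2) ⇒ S = (3, -8/5)
through L parallel to SB: direction (-3/2, 53/30); meets BH at V = (53/58, 53/522)
V = B + t·(H−B) with t = 34/87

t = 34/87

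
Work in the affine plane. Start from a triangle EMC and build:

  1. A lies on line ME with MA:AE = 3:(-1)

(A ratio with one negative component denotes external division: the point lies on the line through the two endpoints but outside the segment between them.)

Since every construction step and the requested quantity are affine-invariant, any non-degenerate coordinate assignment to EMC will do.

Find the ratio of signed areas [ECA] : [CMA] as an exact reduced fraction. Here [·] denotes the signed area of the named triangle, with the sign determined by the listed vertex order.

Work in coordinates with E = (0, 0), M = (1, 0), C = (0, 1).
1. A lies on line ME with MA:AE = 3:(-1) ⇒ A = (-1/2, 0)
2·[ECA] = 1/2, 2·[CMA] = -3/2
[ECA]:[CMA] = 1/2:-3/2 = -1/3

[ECA]:[CMA] = -1/3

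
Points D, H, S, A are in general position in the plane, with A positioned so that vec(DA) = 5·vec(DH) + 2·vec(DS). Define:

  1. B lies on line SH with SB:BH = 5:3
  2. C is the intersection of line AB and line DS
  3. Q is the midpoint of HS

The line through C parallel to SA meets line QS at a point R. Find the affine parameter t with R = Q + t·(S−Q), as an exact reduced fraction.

Choose coordinates D = (0, 0), H = (1, 0), S = (0, 1), A = (5, 2).
1. B lies on line SH with SB:BH = 5:3 ⇒ B = (5/8, 3/8)
2. C is the intersection of line AB and line DS ⇒ C = (0, 1/7)
3. Q is the midpoint of HS ⇒ Q = (1/2, 1/2)
through C parallel to SA: direction (5, 1); meets QS at R = (5/7, 2/7)
R = Q + t·(S−Q) with t = -3/7

t = -3/7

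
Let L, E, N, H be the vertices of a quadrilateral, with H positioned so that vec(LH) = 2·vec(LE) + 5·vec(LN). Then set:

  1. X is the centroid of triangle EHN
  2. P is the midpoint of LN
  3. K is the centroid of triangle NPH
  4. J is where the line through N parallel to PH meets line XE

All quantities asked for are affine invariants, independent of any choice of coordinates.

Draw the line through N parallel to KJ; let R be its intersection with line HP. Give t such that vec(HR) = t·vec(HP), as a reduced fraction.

t = 5/4

Assign L = (0, 0), E = (1, 0), N = (0, 1), H = (2, 5) — the answer is frame-independent, so this choice is without loss of generality.
1. X is the centroid of triangle EHN ⇒ X = (1, 2)
2. P is the midpoint of LN ⇒ P = (0, 1/2)
3. K is the centroid of triangle NPH ⇒ K = (2/3, 13/6)
4. J is where the line through N parallel to PH meets line XE ⇒ J = (1, 13/4)
through N parallel to KJ: direction (1/3, 13/12); meets HP at R = (-1/2, -5/8)
R = H + t·(P−H) with t = 5/4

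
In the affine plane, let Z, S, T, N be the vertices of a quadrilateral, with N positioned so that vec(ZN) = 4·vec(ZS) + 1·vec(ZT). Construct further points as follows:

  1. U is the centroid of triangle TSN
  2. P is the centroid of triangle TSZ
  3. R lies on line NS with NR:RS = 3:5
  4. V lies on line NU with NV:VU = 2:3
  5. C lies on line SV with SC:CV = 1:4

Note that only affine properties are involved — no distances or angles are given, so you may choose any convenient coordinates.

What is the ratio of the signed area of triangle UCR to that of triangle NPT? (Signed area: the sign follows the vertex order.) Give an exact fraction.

Choose coordinates Z = (0, 0), S = (1, 0), T = (0, 1), N = (4, 1).
1. U is the centroid of triangle TSN ⇒ U = (5/3, 2/3)
2. P is the centroid of triangle TSZ ⇒ P = (1/3, 1/3)
3. R lies on line NS with NR:RS = 3:5 ⇒ R = (23/8, 5/8)
4. V lies on line NU with NV:VU = 2:3 ⇒ V = (46/15, 13/15)
5. C lies on line SV with SC:CV = 1:4 ⇒ C = (106/75, 13/75)
2·[UCR] = 91/150, 2·[NPT] = -8/3
[UCR]:[NPT] = 91/150:-8/3 = -91/400

[UCR]:[NPT] = -91/400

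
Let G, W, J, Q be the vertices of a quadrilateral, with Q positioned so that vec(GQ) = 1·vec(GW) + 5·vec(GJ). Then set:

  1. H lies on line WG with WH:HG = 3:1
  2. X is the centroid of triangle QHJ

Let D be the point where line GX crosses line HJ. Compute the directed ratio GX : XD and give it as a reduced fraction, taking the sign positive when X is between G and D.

Work in coordinates with G = (0, 0), W = (1, 0), J = (0, 1), Q = (1, 5).
1. H lies on line WG with WH:HG = 3:1 ⇒ H = (1/4, 0)
2. X is the centroid of triangle QHJ ⇒ X = (5/12, 2)
line GX meets HJ at D = (5/44, 6/11)
X = G + t·(D−G) with t = 11/3, so GX:XD = 11/3:-8/3

GX:XD = -11/8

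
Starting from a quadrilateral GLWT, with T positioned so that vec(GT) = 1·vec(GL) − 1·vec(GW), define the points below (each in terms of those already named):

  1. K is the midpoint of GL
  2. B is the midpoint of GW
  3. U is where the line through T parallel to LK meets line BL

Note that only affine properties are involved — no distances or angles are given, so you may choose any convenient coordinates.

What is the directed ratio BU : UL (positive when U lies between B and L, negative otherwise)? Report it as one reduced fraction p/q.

BU:UL = -3/2

Set G = (0, 0), L = (1, 0), W = (0, 1), T = (1, -1); any affine frame gives the same invariant.
1. K is the midpoint of GL ⇒ K = (1/2, 0)
2. B is the midpoint of GW ⇒ B = (0, 1/2)
3. U is where the line through T parallel to LK meets line BL ⇒ U = (3, -1)
U = B + t·(L−B) with t = 3, so BU:UL = t:(1−t) = 3:-2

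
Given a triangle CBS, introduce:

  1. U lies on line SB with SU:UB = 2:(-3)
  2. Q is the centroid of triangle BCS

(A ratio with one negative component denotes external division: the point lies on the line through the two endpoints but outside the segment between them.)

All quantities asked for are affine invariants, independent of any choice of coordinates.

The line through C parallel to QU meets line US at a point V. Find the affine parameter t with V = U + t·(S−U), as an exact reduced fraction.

Assign C = (0, 0), B = (1, 0), S = (0, 1) — the answer is frame-independent, so this choice is without loss of generality.
1. U lies on line SB with SU:UB = 2:(-3) ⇒ U = (-2, 3)
2. Q is the centroid of triangle BCS ⇒ Q = (1/3, 1/3)
through C parallel to QU: direction (-7/3, 8/3); meets US at V = (-7, 8)
V = U + t·(S−U) with t = -5/2

t = -5/2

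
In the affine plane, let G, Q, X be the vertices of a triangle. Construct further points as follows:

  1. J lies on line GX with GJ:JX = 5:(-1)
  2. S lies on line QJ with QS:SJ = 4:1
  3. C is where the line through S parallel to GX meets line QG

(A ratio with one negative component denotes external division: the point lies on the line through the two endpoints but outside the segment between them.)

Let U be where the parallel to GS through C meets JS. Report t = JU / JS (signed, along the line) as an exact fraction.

t = 9/5

Assign G = (0, 0), Q = (1, 0), X = (0, 1) — the answer is frame-independent, so this choice is without loss of generality.
1. J lies on line GX with GJ:JX = 5:(-1) ⇒ J = (0, 5/4)
2. S lies on line QJ with QS:SJ = 4:1 ⇒ S = (1/5, 1)
3. C is where the line through S parallel to GX meets line QG ⇒ C = (1/5, 0)
through C parallel to GS: direction (1/5, 1); meets JS at U = (9/25, 4/5)
U = J + t·(S−J) with t = 9/5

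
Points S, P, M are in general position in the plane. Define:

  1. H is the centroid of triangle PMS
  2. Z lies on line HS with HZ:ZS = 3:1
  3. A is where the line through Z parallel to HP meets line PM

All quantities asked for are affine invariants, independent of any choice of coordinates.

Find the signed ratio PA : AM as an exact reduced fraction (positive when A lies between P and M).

PA:AM = -3/7

Assign S = (0, 0), P = (1, 0), M = (0, 1) — the answer is frame-independent, so this choice is without loss of generality.
1. H is the centroid of triangle PMS ⇒ H = (1/3, 1/3)
2. Z lies on line HS with HZ:ZS = 3:1 ⇒ Z = (1/12, 1/12)
3. A is where the line through Z parallel to HP meets line PM ⇒ A = (7/4, -3/4)
A = P + t·(M−P) with t = -3/4, so PA:AM = t:(1−t) = -3/4:7/4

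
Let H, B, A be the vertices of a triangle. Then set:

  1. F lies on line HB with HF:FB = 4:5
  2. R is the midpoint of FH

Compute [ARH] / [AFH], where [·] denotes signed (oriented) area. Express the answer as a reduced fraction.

[ARH]:[AFH] = 1/2

Choose coordinates H = (0, 0), B = (1, 0), A = (0, 1).
1. F lies on line HB with HF:FB = 4:5 ⇒ F = (4/9, 0)
2. R is the midpoint of FH ⇒ R = (2/9, 0)
2·[ARH] = -2/9, 2·[AFH] = -4/9
[ARH]:[AFH] = -2/9:-4/9 = 1/2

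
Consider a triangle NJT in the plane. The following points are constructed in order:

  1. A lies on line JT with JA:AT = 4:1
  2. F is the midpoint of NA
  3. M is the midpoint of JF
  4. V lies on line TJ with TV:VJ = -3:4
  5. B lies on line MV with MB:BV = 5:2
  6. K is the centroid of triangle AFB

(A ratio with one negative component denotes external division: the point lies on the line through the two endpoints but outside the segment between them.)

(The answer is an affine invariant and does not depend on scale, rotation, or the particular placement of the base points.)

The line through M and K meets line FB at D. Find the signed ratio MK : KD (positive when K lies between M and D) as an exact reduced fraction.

MK:KD = 37/38

Set N = (0, 0), J = (1, 0), T = (0, 1); any affine frame gives the same invariant.
1. A lies on line JT with JA:AT = 4:1 ⇒ A = (1/5, 4/5)
2. F is the midpoint of NA ⇒ F = (1/10, 2/5)
3. M is the midpoint of JF ⇒ M = (11/20, 1/5)
4. V lies on line TJ with TV:VJ = -3:4 ⇒ V = (-3, 4)
5. B lies on line MV with MB:BV = 5:2 ⇒ B = (-139/70, 102/35)
6. K is the centroid of triangle AFB ⇒ K = (-59/105, 48/35)
line MK meets FB at D = (-4413/2590, 3334/1295)
K = M + t·(D−M) with t = 37/75, so MK:KD = 37/75:38/75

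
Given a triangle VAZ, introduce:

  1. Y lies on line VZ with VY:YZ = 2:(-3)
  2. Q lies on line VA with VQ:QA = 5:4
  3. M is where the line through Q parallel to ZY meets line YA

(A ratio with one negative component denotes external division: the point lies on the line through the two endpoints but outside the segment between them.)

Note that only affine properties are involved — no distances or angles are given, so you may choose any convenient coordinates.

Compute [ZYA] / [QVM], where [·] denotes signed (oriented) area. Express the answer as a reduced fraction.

Choose coordinates V = (0, 0), A = (1, 0), Z = (0, 1).
1. Y lies on line VZ with VY:YZ = 2:(-3) ⇒ Y = (0, -2)
2. Q lies on line VA with VQ:QA = 5:4 ⇒ Q = (5/9, 0)
3. M is where the line through Q parallel to ZY meets line YA ⇒ M = (5/9, -8/9)
2·[ZYA] = 3, 2·[QVM] = 40/81
[ZYA]:[QVM] = 3:40/81 = 243/40

[ZYA]:[QVM] = 243/40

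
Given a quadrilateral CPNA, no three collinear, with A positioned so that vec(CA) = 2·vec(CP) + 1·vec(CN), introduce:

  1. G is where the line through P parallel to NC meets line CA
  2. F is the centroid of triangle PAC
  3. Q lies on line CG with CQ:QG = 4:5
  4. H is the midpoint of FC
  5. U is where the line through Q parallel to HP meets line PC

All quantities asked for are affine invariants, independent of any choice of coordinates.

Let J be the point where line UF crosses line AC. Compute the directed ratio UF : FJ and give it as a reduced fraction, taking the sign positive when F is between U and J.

Set C = (0, 0), P = (1, 0), N = (0, 1), A = (2, 1); any affine frame gives the same invariant.
1. G is where the line through P parallel to NC meets line CA ⇒ G = (1, 1/2)
2. F is the centroid of triangle PAC ⇒ F = (1, 1/3)
3. Q lies on line CG with CQ:QG = 4:5 ⇒ Q = (4/9, 2/9)
4. H is the midpoint of FC ⇒ H = (1/2, 1/6)
5. U is where the line through Q parallel to HP meets line PC ⇒ U = (10/9, 0)
line UF meets AC at J = (20/21, 10/21)
F = U + t·(J−U) with t = 7/10, so UF:FJ = 7/10:3/10

UF:FJ = 7/3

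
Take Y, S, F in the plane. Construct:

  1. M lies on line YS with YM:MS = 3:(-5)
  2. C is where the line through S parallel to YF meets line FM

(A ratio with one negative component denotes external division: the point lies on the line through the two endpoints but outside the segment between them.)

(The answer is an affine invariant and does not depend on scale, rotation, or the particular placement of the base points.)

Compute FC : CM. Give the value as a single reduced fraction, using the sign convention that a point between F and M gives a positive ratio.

FC:CM = -2/5

Work in coordinates with Y = (0, 0), S = (1, 0), F = (0, 1).
1. M lies on line YS with YM:MS = 3:(-5) ⇒ M = (-3/2, 0)
2. C is where the line through S parallel to YF meets line FM ⇒ C = (1, 5/3)
C = F + t·(M−F) with t = -2/3, so FC:CM = t:(1−t) = -2/3:5/3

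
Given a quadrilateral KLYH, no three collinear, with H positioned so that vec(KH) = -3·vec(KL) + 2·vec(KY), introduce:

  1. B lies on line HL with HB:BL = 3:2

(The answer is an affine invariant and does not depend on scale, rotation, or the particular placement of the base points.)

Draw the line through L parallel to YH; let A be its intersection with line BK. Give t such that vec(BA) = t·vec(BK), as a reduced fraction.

t = 4/9

Set K = (0, 0), L = (1, 0), Y = (0, 1), H = (-3, 2); any affine frame gives the same invariant.
1. B lies on line HL with HB:BL = 3:2 ⇒ B = (-3/5, 4/5)
through L parallel to YH: direction (-3, 1); meets BK at A = (-1/3, 4/9)
A = B + t·(K−B) with t = 4/9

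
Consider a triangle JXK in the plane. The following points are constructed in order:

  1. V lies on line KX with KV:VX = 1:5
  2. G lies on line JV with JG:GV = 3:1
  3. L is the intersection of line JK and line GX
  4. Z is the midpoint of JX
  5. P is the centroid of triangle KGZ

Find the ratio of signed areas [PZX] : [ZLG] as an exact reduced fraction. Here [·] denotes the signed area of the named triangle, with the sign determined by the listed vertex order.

[PZX]:[ZLG] = -91/15

Choose coordinates J = (0, 0), X = (1, 0), K = (0, 1).
1. V lies on line KX with KV:VX = 1:5 ⇒ V = (1/6, 5/6)
2. G lies on line JV with JG:GV = 3:1 ⇒ G = (1/8, 5/8)
3. L is the intersection of line JK and line GX ⇒ L = (0, 5/7)
4. Z is the midpoint of JX ⇒ Z = (1/2, 0)
5. P is the centroid of triangle KGZ ⇒ P = (5/24, 13/24)
2·[PZX] = 13/48, 2·[ZLG] = -5/112
[PZX]:[ZLG] = 13/48:-5/112 = -91/15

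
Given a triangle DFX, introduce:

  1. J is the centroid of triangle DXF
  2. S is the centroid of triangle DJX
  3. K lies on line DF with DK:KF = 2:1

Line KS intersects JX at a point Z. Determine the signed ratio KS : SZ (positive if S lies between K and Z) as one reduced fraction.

KS:SZ = -2

Work in coordinates with D = (0, 0), F = (1, 0), X = (0, 1).
1. J is the centroid of triangle DXF ⇒ J = (1/3, 1/3)
2. S is the centroid of triangle DJX ⇒ S = (1/9, 4/9)
3. K lies on line DF with DK:KF = 2:1 ⇒ K = (2/3, 0)
line KS meets JX at Z = (7/18, 2/9)
S = K + t·(Z−K) with t = 2, so KS:SZ = 2:-1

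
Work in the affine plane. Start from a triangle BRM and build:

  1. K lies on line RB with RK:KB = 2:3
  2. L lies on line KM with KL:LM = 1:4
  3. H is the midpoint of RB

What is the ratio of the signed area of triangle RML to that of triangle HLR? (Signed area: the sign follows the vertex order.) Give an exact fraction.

Choose coordinates B = (0, 0), R = (1, 0), M = (0, 1).
1. K lies on line RB with RK:KB = 2:3 ⇒ K = (3/5, 0)
2. L lies on line KM with KL:LM = 1:4 ⇒ L = (12/25, 1/5)
3. H is the midpoint of RB ⇒ H = (1/2, 0)
2·[RML] = 8/25, 2·[HLR] = -1/10
[RML]:[HLR] = 8/25:-1/10 = -16/5

[RML]:[HLR] = -16/5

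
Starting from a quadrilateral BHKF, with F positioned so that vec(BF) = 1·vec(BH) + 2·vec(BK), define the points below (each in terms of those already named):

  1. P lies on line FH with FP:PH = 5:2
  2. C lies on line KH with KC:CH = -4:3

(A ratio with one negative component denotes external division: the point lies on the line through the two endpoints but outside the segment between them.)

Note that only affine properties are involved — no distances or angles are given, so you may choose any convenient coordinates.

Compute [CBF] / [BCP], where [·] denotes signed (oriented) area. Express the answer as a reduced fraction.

Assign B = (0, 0), H = (1, 0), K = (0, 1), F = (1, 2) — the answer is frame-independent, so this choice is without loss of generality.
1. P lies on line FH with FP:PH = 5:2 ⇒ P = (1, 4/7)
2. C lies on line KH with KC:CH = -4:3 ⇒ C = (4, -3)
2·[CBF] = -11, 2·[BCP] = 37/7
[CBF]:[BCP] = -11:37/7 = -77/37

[CBF]:[BCP] = -77/37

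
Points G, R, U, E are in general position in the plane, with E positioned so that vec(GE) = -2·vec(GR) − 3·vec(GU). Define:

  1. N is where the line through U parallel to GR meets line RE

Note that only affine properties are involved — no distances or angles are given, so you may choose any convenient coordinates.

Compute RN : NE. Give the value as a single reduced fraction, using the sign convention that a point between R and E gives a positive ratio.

RN:NE = -1/4

Choose coordinates G = (0, 0), R = (1, 0), U = (0, 1), E = (-2, -3).
1. N is where the line through U parallel to GR meets line RE ⇒ N = (2, 1)
N = R + t·(E−R) with t = -1/3, so RN:NE = t:(1−t) = -1/3:4/3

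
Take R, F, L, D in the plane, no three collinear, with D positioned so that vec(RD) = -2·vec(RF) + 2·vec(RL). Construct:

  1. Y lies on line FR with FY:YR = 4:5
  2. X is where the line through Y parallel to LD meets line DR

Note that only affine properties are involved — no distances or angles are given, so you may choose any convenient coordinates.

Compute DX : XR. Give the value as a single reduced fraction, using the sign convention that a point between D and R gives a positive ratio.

Work in coordinates with R = (0, 0), F = (1, 0), L = (0, 1), D = (-2, 2).
1. Y lies on line FR with FY:YR = 4:5 ⇒ Y = (5/9, 0)
2. X is where the line through Y parallel to LD meets line DR ⇒ X = (-5/9, 5/9)
X = D + t·(R−D) with t = 13/18, so DX:XR = t:(1−t) = 13/18:5/18

DX:XR = 13/5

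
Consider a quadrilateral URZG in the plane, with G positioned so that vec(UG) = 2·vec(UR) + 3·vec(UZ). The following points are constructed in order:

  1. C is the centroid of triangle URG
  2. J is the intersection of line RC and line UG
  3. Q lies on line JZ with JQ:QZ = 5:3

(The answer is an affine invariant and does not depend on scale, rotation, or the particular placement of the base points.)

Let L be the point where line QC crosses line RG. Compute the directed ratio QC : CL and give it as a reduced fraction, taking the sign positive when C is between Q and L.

Assign U = (0, 0), R = (1, 0), Z = (0, 1), G = (2, 3) — the answer is frame-independent, so this choice is without loss of generality.
1. C is the centroid of triangle URG ⇒ C = (1, 1)
2. J is the intersection of line RC and line UG ⇒ J = (1, 3/2)
3. Q lies on line JZ with JQ:QZ = 5:3 ⇒ Q = (3/8, 19/16)
line QC meets RG at L = (43/33, 10/11)
C = Q + t·(L−Q) with t = 33/49, so QC:CL = 33/49:16/49

QC:CL = 33/16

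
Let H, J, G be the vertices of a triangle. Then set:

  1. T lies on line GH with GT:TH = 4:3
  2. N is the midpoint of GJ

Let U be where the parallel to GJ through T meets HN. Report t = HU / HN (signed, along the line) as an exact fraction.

t = 3/7

Set H = (0, 0), J = (1, 0), G = (0, 1); any affine frame gives the same invariant.
1. T lies on line GH with GT:TH = 4:3 ⇒ T = (0, 3/7)
2. N is the midpoint of GJ ⇒ N = (1/2, 1/2)
through T parallel to GJ: direction (1, -1); meets HN at U = (3/14, 3/14)
U = H + t·(N−H) with t = 3/7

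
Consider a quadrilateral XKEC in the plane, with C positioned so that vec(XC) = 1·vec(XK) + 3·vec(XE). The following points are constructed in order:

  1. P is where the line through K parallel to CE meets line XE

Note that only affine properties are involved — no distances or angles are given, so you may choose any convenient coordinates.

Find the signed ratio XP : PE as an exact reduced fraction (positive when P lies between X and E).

Set X = (0, 0), K = (1, 0), E = (0, 1), C = (1, 3); any affine frame gives the same invariant.
1. P is where the line through K parallel to CE meets line XE ⇒ P = (0, -2)
P = X + t·(E−X) with t = -2, so XP:PE = t:(1−t) = -2:3

XP:PE = -2/3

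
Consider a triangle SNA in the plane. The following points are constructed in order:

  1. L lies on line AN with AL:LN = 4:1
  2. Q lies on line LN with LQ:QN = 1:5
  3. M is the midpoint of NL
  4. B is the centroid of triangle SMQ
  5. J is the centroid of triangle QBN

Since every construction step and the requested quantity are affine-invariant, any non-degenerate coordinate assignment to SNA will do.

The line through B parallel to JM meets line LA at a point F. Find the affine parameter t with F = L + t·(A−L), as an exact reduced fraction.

t = -1/12

Assign S = (0, 0), N = (1, 0), A = (0, 1) — the answer is frame-independent, so this choice is without loss of generality.
1. L lies on line AN with AL:LN = 4:1 ⇒ L = (4/5, 1/5)
2. Q lies on line LN with LQ:QN = 1:5 ⇒ Q = (5/6, 1/6)
3. M is the midpoint of NL ⇒ M = (9/10, 1/10)
4. B is the centroid of triangle SMQ ⇒ B = (26/45, 4/45)
5. J is the centroid of triangle QBN ⇒ J = (217/270, 23/270)
through B parallel to JM: direction (13/135, 2/135); meets LA at F = (13/15, 2/15)
F = L + t·(A−L) with t = -1/12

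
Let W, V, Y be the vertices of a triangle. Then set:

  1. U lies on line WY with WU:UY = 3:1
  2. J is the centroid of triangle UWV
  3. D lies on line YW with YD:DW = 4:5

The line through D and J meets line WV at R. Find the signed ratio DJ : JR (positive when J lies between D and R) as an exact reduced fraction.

Set W = (0, 0), V = (1, 0), Y = (0, 1); any affine frame gives the same invariant.
1. U lies on line WY with WU:UY = 3:1 ⇒ U = (0, 3/4)
2. J is the centroid of triangle UWV ⇒ J = (1/3, 1/4)
3. D lies on line YW with YD:DW = 4:5 ⇒ D = (0, 5/9)
line DJ meets WV at R = (20/33, 0)
J = D + t·(R−D) with t = 11/20, so DJ:JR = 11/20:9/20

DJ:JR = 11/9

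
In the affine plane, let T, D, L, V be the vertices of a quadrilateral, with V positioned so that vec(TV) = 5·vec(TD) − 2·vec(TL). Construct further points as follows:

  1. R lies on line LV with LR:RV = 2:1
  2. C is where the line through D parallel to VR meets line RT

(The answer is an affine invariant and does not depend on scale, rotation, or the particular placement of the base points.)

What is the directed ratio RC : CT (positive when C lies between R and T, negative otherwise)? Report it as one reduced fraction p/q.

RC:CT = 2/3

Assign T = (0, 0), D = (1, 0), L = (0, 1), V = (5, -2) — the answer is frame-independent, so this choice is without loss of generality.
1. R lies on line LV with LR:RV = 2:1 ⇒ R = (10/3, -1)
2. C is where the line through D parallel to VR meets line RT ⇒ C = (2, -3/5)
C = R + t·(T−R) with t = 2/5, so RC:CT = t:(1−t) = 2/5:3/5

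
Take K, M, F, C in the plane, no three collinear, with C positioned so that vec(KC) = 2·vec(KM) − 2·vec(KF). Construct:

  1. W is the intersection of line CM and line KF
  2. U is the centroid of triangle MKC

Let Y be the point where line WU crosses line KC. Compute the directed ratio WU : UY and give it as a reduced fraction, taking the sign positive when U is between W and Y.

WU:UY = 5

Assign K = (0, 0), M = (1, 0), F = (0, 1), C = (2, -2) — the answer is frame-independent, so this choice is without loss of generality.
1. W is the intersection of line CM and line KF ⇒ W = (0, 2)
2. U is the centroid of triangle MKC ⇒ U = (1, -2/3)
line WU meets KC at Y = (6/5, -6/5)
U = W + t·(Y−W) with t = 5/6, so WU:UY = 5/6:1/6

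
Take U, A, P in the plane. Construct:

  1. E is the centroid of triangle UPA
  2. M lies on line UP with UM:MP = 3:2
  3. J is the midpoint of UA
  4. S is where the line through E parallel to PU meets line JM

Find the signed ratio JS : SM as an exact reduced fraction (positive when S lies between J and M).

JS:SM = 1/2

Assign U = (0, 0), A = (1, 0), P = (0, 1) — the answer is frame-independent, so this choice is without loss of generality.
1. E is the centroid of triangle UPA ⇒ E = (1/3, 1/3)
2. M lies on line UP with UM:MP = 3:2 ⇒ M = (0, 3/5)
3. J is the midpoint of UA ⇒ J = (1/2, 0)
4. S is where the line through E parallel to PU meets line JM ⇒ S = (1/3, 1/5)
S = J + t·(M−J) with t = 1/3, so JS:SM = t:(1−t) = 1/3:2/3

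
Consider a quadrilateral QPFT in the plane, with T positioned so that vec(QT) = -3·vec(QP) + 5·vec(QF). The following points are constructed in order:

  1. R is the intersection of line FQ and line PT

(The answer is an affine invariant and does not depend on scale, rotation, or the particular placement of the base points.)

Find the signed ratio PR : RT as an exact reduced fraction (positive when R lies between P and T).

PR:RT = 1/3

Assign Q = (0, 0), P = (1, 0), F = (0, 1), T = (-3, 5) — the answer is frame-independent, so this choice is without loss of generality.
1. R is the intersection of line FQ and line PT ⇒ R = (0, 5/4)
R = P + t·(T−P) with t = 1/4, so PR:RT = t:(1−t) = 1/4:3/4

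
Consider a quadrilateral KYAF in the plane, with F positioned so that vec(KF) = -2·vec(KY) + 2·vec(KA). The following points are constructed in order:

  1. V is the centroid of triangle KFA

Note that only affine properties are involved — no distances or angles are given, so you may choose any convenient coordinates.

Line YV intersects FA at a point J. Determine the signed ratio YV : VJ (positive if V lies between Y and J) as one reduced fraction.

YV:VJ = 1/2

Work in coordinates with K = (0, 0), Y = (1, 0), A = (0, 1), F = (-2, 2).
1. V is the centroid of triangle KFA ⇒ V = (-2/3, 1)
line YV meets FA at J = (-4, 3)
V = Y + t·(J−Y) with t = 1/3, so YV:VJ = 1/3:2/3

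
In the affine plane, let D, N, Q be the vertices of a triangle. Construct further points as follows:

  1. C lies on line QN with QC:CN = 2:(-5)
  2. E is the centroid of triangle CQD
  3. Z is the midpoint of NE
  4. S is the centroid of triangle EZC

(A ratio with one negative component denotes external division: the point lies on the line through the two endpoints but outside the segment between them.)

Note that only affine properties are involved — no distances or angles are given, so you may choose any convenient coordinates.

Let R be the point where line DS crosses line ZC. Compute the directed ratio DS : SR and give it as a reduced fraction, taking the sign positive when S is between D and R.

DS:SR = 46/5

Choose coordinates D = (0, 0), N = (1, 0), Q = (0, 1).
1. C lies on line QN with QC:CN = 2:(-5) ⇒ C = (-2/3, 5/3)
2. E is the centroid of triangle CQD ⇒ E = (-2/9, 8/9)
3. Z is the midpoint of NE ⇒ Z = (7/18, 4/9)
4. S is the centroid of triangle EZC ⇒ S = (-1/6, 1)
line DS meets ZC at R = (-17/92, 51/46)
S = D + t·(R−D) with t = 46/51, so DS:SR = 46/51:5/51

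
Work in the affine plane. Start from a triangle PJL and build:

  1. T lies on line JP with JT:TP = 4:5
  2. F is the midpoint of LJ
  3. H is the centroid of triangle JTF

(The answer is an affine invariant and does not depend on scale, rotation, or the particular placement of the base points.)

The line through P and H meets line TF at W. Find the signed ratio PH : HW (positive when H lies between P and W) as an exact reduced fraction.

Work in coordinates with P = (0, 0), J = (1, 0), L = (0, 1).
1. T lies on line JP with JT:TP = 4:5 ⇒ T = (5/9, 0)
2. F is the midpoint of LJ ⇒ F = (1/2, 1/2)
3. H is the centroid of triangle JTF ⇒ H = (37/54, 1/6)
line PH meets TF at W = (185/342, 5/38)
H = P + t·(W−P) with t = 19/15, so PH:HW = 19/15:-4/15

PH:HW = -19/4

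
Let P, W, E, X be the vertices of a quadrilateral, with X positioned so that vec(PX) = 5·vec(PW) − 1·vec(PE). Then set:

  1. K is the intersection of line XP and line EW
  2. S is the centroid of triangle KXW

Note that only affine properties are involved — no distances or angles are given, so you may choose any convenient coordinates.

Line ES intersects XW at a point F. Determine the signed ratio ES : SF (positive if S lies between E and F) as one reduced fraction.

Set P = (0, 0), W = (1, 0), E = (0, 1), X = (5, -1); any affine frame gives the same invariant.
1. K is the intersection of line XP and line EW ⇒ K = (5/4, -1/4)
2. S is the centroid of triangle KXW ⇒ S = (29/12, -5/12)
line ES meets XW at F = (29/13, -4/13)
S = E + t·(F−E) with t = 13/12, so ES:SF = 13/12:-1/12

ES:SF = -13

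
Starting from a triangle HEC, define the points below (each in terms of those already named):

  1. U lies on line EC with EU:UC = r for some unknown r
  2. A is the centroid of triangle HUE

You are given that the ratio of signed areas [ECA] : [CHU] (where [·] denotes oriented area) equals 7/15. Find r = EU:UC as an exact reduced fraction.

Work in coordinates with H = (0, 0), E = (1, 0), C = (0, 1).
1. With EU:UC = r, write λ = r/(r+1) so U = E + λ·(C−E); U is affine-linear in λ
2. A is the centroid of triangle HUE ⇒ A is an affine combination of earlier points and hence also affine-linear in λ
Every point depending on U is an affine combination of U and λ-independent points, so each such coordinate is linear in λ; the λ² term in each signed area is a multiple of (C−E)×(C−E) = 0, so 2·[ECA] and 2·[CHU] are each linear in λ. Evaluating at λ=0 and λ=1:
  2·[ECA] = 1/3,   2·[CHU] = −λ + 1
So [ECA]:[CHU] = (1/3) / (−λ + 1). Setting this equal to 7/15:
  1/3 = 7/15·(−λ + 1)  ⇒  λ = 2/7
Then r = λ/(1−λ) = (2/7)/(5/7) = 2/5. Check: with r = 2/5, U = (5/7, 2/7) and [ECA]:[CHU] = 7/15 as required.

r = 2/5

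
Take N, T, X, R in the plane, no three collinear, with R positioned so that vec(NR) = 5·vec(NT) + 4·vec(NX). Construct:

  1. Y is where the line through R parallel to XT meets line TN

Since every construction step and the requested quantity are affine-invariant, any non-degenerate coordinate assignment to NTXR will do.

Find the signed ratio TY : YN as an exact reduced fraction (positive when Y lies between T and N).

TY:YN = -8/9

Choose coordinates N = (0, 0), T = (1, 0), X = (0, 1), R = (5, 4).
1. Y is where the line through R parallel to XT meets line TN ⇒ Y = (9, 0)
Y = T + t·(N−T) with t = -8, so TY:YN = t:(1−t) = -8:9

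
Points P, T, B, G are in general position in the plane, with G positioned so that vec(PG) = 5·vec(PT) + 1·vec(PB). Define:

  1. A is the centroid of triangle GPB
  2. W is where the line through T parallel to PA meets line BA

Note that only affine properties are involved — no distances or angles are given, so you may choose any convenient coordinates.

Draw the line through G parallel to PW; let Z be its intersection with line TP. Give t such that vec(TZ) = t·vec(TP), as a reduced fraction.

Choose coordinates P = (0, 0), T = (1, 0), B = (0, 1), G = (5, 1).
1. A is the centroid of triangle GPB ⇒ A = (5/3, 2/3)
2. W is where the line through T parallel to PA meets line BA ⇒ W = (7/3, 8/15)
through G parallel to PW: direction (7/3, 8/15); meets TP at Z = (5/8, 0)
Z = T + t·(P−T) with t = 3/8

t = 3/8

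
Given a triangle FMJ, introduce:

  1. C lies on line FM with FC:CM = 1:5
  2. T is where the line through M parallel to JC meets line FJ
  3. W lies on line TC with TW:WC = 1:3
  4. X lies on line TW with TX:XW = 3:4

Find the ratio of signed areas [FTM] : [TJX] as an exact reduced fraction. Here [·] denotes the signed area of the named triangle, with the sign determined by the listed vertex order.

Assign F = (0, 0), M = (1, 0), J = (0, 1) — the answer is frame-independent, so this choice is without loss of generality.
1. C lies on line FM with FC:CM = 1:5 ⇒ C = (1/6, 0)
2. T is where the line through M parallel to JC meets line FJ ⇒ T = (0, 6)
3. W lies on line TC with TW:WC = 1:3 ⇒ W = (1/24, 9/2)
4. X lies on line TW with TX:XW = 3:4 ⇒ X = (1/56, 75/14)
2·[FTM] = -6, 2·[TJX] = 5/56
[FTM]:[TJX] = -6:5/56 = -336/5

[FTM]:[TJX] = -336/5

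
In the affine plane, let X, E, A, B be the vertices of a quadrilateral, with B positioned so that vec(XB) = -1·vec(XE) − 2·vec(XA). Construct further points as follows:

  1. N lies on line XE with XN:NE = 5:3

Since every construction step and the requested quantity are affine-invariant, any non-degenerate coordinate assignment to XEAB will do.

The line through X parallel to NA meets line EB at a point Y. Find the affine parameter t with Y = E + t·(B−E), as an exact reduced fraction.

t = 4/13

Work in coordinates with X = (0, 0), E = (1, 0), A = (0, 1), B = (-1, -2).
1. N lies on line XE with XN:NE = 5:3 ⇒ N = (5/8, 0)
through X parallel to NA: direction (-5/8, 1); meets EB at Y = (5/13, -8/13)
Y = E + t·(B−E) with t = 4/13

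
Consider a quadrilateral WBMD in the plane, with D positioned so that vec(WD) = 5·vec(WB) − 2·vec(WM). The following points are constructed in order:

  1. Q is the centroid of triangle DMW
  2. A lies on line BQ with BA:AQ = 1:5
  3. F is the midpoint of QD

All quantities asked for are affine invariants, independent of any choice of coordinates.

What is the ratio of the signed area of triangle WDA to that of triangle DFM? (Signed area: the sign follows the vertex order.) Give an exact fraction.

[WDA]:[DFM] = -7/3

Choose coordinates W = (0, 0), B = (1, 0), M = (0, 1), D = (5, -2).
1. Q is the centroid of triangle DMW ⇒ Q = (5/3, -1/3)
2. A lies on line BQ with BA:AQ = 1:5 ⇒ A = (10/9, -1/18)
3. F is the midpoint of QD ⇒ F = (10/3, -7/6)
2·[WDA] = 35/18, 2·[DFM] = -5/6
[WDA]:[DFM] = 35/18:-5/6 = -7/3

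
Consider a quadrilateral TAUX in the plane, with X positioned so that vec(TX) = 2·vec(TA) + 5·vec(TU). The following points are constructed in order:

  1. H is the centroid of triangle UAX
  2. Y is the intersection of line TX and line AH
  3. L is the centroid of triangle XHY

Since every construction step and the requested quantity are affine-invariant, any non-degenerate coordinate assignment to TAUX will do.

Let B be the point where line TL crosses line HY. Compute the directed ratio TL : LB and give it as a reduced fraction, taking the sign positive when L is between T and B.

Assign T = (0, 0), A = (1, 0), U = (0, 1), X = (2, 5) — the answer is frame-independent, so this choice is without loss of generality.
1. H is the centroid of triangle UAX ⇒ H = (1, 2)
2. Y is the intersection of line TX and line AH ⇒ Y = (1, 5/2)
3. L is the centroid of triangle XHY ⇒ L = (4/3, 19/6)
line TL meets HY at B = (1, 19/8)
L = T + t·(B−T) with t = 4/3, so TL:LB = 4/3:-1/3

TL:LB = -4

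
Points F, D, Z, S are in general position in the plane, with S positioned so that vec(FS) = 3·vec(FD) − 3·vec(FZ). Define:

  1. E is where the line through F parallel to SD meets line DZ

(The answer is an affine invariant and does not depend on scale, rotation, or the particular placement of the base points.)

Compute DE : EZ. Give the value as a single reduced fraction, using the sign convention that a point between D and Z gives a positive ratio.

DE:EZ = -3/2

Choose coordinates F = (0, 0), D = (1, 0), Z = (0, 1), S = (3, -3).
1. E is where the line through F parallel to SD meets line DZ ⇒ E = (-2, 3)
E = D + t·(Z−D) with t = 3, so DE:EZ = t:(1−t) = 3:-2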